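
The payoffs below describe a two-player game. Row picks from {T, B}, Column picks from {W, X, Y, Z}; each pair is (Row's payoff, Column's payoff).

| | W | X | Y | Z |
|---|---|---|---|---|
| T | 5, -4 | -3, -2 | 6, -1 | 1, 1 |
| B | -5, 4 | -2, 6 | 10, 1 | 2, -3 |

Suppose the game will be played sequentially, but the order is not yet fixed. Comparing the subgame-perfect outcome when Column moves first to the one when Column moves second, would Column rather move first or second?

first

If Row leads: Column's best replies are T→Z, B→X; Row's induced payoffs 1, -2; outcome (T, Z), payoffs (1, 1).
If Column leads: Row's best replies are W→T, X→B, Y→B, Z→B; Column's induced payoffs -4, 6, 1, -3; outcome (B, X), payoffs (-2, 6).
Column gets 6 moving first and 1 moving second, so Column prefers to move first.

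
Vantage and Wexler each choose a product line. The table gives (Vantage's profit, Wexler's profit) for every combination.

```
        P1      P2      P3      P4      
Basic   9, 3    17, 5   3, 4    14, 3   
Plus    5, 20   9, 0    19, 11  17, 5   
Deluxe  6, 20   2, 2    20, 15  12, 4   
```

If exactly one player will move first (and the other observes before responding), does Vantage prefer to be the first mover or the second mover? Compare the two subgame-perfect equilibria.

If Vantage leads: Wexler's best replies are Basic→P2, Plus→P1, Deluxe→P1; Vantage's induced payoffs 17, 5, 6; outcome (Basic, P2), payoffs (17, 5).
If Wexler leads: Vantage's best replies are P1→Basic, P2→Basic, P3→Deluxe, P4→Plus; Wexler's induced payoffs 3, 5, 15, 5; outcome (Deluxe, P3), payoffs (20, 15).
Vantage gets 17 moving first and 20 moving second, so Vantage prefers to move second.

second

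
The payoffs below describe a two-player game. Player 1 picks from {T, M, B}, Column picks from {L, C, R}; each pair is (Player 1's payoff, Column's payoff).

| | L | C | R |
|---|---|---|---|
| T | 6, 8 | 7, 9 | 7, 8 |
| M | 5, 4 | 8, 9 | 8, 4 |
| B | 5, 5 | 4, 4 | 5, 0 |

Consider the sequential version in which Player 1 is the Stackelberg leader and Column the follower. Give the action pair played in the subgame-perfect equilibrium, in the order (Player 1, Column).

Backward induction with Player 1 moving first.
- T → Column plays C (best of 8, 9, 8); Player 1 gets 7.
- M → Column plays C (best of 4, 9, 4); Player 1 gets 8.
- B → Column plays L (best of 5, 4, 0); Player 1 gets 5.
Maximizing over 7, 8, 5, Player 1 chooses M. Subgame-perfect outcome: (M, C) with payoffs (8, 9).

(M, C)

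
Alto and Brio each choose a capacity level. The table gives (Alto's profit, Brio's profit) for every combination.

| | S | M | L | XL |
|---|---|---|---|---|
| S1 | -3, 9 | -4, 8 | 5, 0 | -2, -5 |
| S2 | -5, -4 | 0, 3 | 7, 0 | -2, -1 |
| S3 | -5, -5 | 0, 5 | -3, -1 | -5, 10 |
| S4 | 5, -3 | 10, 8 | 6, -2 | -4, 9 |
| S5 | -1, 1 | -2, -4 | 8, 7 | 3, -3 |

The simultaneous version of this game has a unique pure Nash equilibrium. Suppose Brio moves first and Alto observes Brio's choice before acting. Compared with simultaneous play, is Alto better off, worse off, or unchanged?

Alto best-responds to each possible Brio move:
- S: BR = S4, leader payoff -3.
- M: BR = S4, leader payoff 8.
- L: BR = S5, leader payoff 7.
- XL: BR = S5, leader payoff -3.
Maximizing over -3, 8, 7, -3, Brio chooses M. Subgame-perfect outcome: (S4, M) with payoffs (10, 8).
For the simultaneous game, intersect best replies.
Alto's best replies: S→S4; M→S4; L→S5; XL→S5.
Brio's best replies: S1→S; S2→M; S3→XL; S4→XL; S5→L.
Only (S5, L) has each player best-responding; Nash payoffs (8, 7).
Alto earns 10 sequentially versus 8 at the Nash outcome: better off.

better off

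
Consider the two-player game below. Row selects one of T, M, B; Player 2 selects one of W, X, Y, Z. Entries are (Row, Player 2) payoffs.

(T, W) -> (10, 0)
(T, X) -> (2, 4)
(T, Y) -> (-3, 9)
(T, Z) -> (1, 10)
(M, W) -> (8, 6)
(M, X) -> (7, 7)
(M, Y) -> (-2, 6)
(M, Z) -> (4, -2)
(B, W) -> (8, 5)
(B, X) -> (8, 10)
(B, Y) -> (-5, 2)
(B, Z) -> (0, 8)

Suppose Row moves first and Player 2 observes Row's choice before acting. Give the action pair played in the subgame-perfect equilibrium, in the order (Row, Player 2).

(B, X)

Solve by backward induction (Row leads).
- T → Player 2 plays Z (best of 0, 4, 9, 10); Row gets 1.
- M → Player 2 plays X (best of 6, 7, 6, -2); Row gets 7.
- B → Player 2 plays X (best of 5, 10, 2, 8); Row gets 8.
Among 1, 7, 8, the best is 8 at B. Subgame-perfect outcome: (B, X) with payoffs (8, 10).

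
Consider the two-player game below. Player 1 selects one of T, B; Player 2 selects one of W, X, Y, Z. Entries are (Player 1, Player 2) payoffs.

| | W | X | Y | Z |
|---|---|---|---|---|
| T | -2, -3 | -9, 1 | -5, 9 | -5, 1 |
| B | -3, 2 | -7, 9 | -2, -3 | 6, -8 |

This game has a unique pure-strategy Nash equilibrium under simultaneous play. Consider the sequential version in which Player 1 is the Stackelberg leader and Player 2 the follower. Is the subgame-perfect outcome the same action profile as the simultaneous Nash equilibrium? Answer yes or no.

no

Player 2 best-responds to each possible Player 1 move:
- T: BR = Y, leader payoff -5.
- B: BR = X, leader payoff -7.
Maximizing over -5, -7, Player 1 chooses T. Subgame-perfect outcome: (T, Y) with payoffs (-5, 9).
Under simultaneous play:
Player 1's best replies: W→T; X→B; Y→B; Z→B.
Player 2's best replies: T→Y; B→X.
The unique mutual best reply is (B, X), giving (-7, 9).
Sequential outcome (T, Y) differs from the Nash profile (B, X).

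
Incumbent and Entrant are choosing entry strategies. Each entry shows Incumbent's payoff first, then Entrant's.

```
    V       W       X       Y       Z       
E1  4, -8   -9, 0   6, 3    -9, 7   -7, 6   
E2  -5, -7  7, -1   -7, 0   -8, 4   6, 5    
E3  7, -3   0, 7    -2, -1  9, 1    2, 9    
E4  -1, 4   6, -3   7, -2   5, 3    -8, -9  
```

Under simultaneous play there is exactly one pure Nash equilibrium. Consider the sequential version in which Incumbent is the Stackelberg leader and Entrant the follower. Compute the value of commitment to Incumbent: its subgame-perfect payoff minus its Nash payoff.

0

Entrant best-responds to each possible Incumbent move:
- E1 → Entrant plays Y (best of -8, 0, 3, 7, 6); Incumbent gets -9.
- E2 → Entrant plays Z (best of -7, -1, 0, 4, 5); Incumbent gets 6.
- E3 → Entrant plays Z (best of -3, 7, -1, 1, 9); Incumbent gets 2.
- E4 → Entrant plays V (best of 4, -3, -2, 3, -9); Incumbent gets -1.
Maximizing over -9, 6, 2, -1, Incumbent chooses E2. Subgame-perfect outcome: (E2, Z) with payoffs (6, 5).
Now find the simultaneous Nash equilibrium.
Incumbent's best replies: V→E3; W→E2; X→E4; Y→E3; Z→E2.
Entrant's best replies: E1→Y; E2→Z; E3→Z; E4→V.
The unique mutual best reply is (E2, Z), giving (6, 5).
Incumbent's commitment gain: 6 − 6 = 0.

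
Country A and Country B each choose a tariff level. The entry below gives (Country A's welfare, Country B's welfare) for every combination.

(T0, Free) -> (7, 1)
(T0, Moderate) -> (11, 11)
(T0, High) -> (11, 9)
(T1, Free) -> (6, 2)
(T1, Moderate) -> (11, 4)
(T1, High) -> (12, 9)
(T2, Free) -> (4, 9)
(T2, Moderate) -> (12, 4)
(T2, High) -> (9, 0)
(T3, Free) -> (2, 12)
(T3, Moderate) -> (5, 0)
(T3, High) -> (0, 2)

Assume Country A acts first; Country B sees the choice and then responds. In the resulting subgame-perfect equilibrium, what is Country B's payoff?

Work backward from Country B's decision.
- T0: Country B compares 1, 11, 9 and picks Moderate; Country A would get 11.
- T1: Country B compares 2, 4, 9 and picks High; Country A would get 12.
- T2: Country B compares 9, 4, 0 and picks Free; Country A would get 4.
- T3: Country B compares 12, 0, 2 and picks Free; Country A would get 2.
Maximizing over 11, 12, 4, 2, Country A chooses T1. Subgame-perfect outcome: (T1, High) with payoffs (12, 9).

9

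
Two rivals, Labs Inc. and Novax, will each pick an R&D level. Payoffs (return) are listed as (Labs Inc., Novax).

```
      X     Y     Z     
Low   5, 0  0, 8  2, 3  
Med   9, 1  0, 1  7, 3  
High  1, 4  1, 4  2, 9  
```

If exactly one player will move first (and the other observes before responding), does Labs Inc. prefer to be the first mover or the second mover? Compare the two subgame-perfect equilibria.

first

If Labs Inc. leads: Novax's best replies are Low→Y, Med→Z, High→Z; Labs Inc.'s induced payoffs 0, 7, 2; outcome (Med, Z), payoffs (7, 3).
If Novax leads: Labs Inc.'s best replies are X→Med, Y→High, Z→Med; Novax's induced payoffs 1, 4, 3; outcome (High, Y), payoffs (1, 4).
Labs Inc. gets 7 moving first and 1 moving second, so Labs Inc. prefers to move first.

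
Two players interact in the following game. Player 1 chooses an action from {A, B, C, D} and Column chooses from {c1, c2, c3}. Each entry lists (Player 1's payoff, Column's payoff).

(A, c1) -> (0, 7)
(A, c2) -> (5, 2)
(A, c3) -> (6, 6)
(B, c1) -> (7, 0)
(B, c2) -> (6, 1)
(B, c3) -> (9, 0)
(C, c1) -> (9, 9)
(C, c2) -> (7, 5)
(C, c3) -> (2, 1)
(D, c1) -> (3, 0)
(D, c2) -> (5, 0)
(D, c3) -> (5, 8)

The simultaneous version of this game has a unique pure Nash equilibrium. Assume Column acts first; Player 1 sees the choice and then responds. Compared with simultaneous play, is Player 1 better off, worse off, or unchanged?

Backward induction with Column moving first.
- c1: Player 1 compares 0, 7, 9, 3 and picks C; Column would get 9.
- c2: Player 1 compares 5, 6, 7, 5 and picks C; Column would get 5.
- c3: Player 1 compares 6, 9, 2, 5 and picks B; Column would get 0.
Among 9, 5, 0, the best is 9 at c1. Subgame-perfect outcome: (C, c1) with payoffs (9, 9).
Under simultaneous play:
Player 1's best replies: c1→C; c2→C; c3→B.
Column's best replies: A→c1; B→c2; C→c1; D→c3.
Only (C, c1) has each player best-responding; Nash payoffs (9, 9).
Player 1 earns 9 sequentially versus 9 at the Nash outcome: unchanged.

unchanged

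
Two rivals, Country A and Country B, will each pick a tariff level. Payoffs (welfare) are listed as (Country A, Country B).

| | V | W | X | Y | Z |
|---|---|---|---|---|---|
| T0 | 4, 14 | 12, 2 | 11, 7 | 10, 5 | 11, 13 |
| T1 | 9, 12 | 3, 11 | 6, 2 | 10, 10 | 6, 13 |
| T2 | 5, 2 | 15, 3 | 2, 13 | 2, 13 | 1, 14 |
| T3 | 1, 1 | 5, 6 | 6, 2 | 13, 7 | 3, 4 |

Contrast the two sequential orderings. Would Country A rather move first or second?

first

If Country A leads: Country B's best replies are T0→V, T1→Z, T2→Z, T3→Y; Country A's induced payoffs 4, 6, 1, 13; outcome (T3, Y), payoffs (13, 7).
If Country B leads: Country A's best replies are V→T1, W→T2, X→T0, Y→T3, Z→T0; Country B's induced payoffs 12, 3, 7, 7, 13; outcome (T0, Z), payoffs (11, 13).
Country A gets 13 moving first and 11 moving second, so Country A prefers to move first.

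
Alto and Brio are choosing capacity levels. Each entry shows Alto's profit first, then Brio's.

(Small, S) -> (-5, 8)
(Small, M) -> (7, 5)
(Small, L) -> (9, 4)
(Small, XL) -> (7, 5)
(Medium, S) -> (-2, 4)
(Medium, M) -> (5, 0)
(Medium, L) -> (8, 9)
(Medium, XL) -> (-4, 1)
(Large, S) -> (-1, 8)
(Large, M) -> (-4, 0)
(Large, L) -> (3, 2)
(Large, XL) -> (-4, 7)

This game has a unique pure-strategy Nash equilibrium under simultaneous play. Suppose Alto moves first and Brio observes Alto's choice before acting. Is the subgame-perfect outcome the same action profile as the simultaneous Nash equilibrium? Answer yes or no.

no

Solve by backward induction (Alto leads).
- Small → Brio plays S (best of 8, 5, 4, 5); Alto gets -5.
- Medium → Brio plays L (best of 4, 0, 9, 1); Alto gets 8.
- Large → Brio plays S (best of 8, 0, 2, 7); Alto gets -1.
Maximizing over -5, 8, -1, Alto chooses Medium. Subgame-perfect outcome: (Medium, L) with payoffs (8, 9).
For the simultaneous game, intersect best replies.
Alto's best replies: S→Large; M→Small; L→Small; XL→Small.
Brio's best replies: Small→S; Medium→L; Large→S.
The unique mutual best reply is (Large, S), giving (-1, 8).
Sequential outcome (Medium, L) differs from the Nash profile (Large, S).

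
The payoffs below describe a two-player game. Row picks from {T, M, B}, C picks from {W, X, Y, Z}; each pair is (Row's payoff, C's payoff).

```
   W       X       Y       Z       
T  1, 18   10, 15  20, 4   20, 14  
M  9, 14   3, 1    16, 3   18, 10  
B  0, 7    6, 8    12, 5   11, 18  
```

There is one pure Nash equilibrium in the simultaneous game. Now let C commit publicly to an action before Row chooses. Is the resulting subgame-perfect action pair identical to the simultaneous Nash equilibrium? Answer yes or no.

no

Row best-responds to each possible C move:
- W: BR = M, leader payoff 14.
- X: BR = T, leader payoff 15.
- Y: BR = T, leader payoff 4.
- Z: BR = T, leader payoff 14.
Maximizing over 14, 15, 4, 14, C chooses X. Subgame-perfect outcome: (T, X) with payoffs (10, 15).
For the simultaneous game, intersect best replies.
Row's best replies: W→M; X→T; Y→T; Z→T.
C's best replies: T→W; M→W; B→Z.
The unique mutual best reply is (M, W), giving (9, 14).
Sequential outcome (T, X) differs from the Nash profile (M, W).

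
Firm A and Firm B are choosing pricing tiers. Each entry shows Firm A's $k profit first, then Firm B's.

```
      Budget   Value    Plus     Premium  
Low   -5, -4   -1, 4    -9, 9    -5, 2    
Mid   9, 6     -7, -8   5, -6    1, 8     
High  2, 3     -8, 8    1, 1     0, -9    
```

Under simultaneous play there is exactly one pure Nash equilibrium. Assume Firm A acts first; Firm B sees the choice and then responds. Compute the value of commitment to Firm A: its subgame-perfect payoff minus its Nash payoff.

0

Backward induction with Firm A moving first.
- Low: BR = Plus, leader payoff -9.
- Mid: BR = Premium, leader payoff 1.
- High: BR = Value, leader payoff -8.
Firm A's induced payoffs are -9, 1, -8, so Firm A commits to Mid. Subgame-perfect outcome: (Mid, Premium) with payoffs (1, 8).
Now find the simultaneous Nash equilibrium.
Firm A's best replies: Budget→Mid; Value→Low; Plus→Mid; Premium→Mid.
Firm B's best replies: Low→Plus; Mid→Premium; High→Value.
The unique mutual best reply is (Mid, Premium), giving (1, 8).
Firm A's commitment gain: 1 − 1 = 0.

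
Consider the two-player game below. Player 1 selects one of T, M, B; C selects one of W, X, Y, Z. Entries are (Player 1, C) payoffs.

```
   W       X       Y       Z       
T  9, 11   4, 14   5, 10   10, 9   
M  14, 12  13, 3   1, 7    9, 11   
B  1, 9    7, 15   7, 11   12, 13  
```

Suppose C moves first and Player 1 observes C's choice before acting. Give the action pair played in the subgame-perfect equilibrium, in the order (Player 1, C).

(B, Z)

Backward induction with C moving first.
- W: Player 1 compares 9, 14, 1 and picks M; C would get 12.
- X: Player 1 compares 4, 13, 7 and picks M; C would get 3.
- Y: Player 1 compares 5, 1, 7 and picks B; C would get 11.
- Z: Player 1 compares 10, 9, 12 and picks B; C would get 13.
C's induced payoffs are 12, 3, 11, 13, so C commits to Z. Subgame-perfect outcome: (B, Z) with payoffs (12, 13).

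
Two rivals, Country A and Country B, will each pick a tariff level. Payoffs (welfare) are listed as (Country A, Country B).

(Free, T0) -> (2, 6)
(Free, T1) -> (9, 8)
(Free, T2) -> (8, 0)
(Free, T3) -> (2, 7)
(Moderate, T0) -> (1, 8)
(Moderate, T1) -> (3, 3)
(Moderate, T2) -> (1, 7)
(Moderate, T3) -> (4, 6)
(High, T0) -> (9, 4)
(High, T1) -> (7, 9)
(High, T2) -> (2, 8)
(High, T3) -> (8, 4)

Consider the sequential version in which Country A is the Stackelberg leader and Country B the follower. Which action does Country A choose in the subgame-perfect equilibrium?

Free

Backward induction with Country A moving first.
- Free → Country B plays T1 (best of 6, 8, 0, 7); Country A gets 9.
- Moderate → Country B plays T0 (best of 8, 3, 7, 6); Country A gets 1.
- High → Country B plays T1 (best of 4, 9, 8, 4); Country A gets 7.
Country A's induced payoffs are 9, 1, 7, so Country A commits to Free. Subgame-perfect outcome: (Free, T1) with payoffs (9, 8).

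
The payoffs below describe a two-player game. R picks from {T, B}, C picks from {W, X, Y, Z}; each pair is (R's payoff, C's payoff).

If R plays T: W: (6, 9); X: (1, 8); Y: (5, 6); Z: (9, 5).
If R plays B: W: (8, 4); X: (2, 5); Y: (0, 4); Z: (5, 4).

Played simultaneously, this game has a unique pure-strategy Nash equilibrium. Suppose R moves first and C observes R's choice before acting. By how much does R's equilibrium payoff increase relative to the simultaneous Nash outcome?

4

Work backward from C's decision.
- T: BR = W, leader payoff 6.
- B: BR = X, leader payoff 2.
Among 6, 2, the best is 6 at T. Subgame-perfect outcome: (T, W) with payoffs (6, 9).
For the simultaneous game, intersect best replies.
R's best replies: W→B; X→B; Y→T; Z→T.
C's best replies: T→W; B→X.
Only (B, X) has each player best-responding; Nash payoffs (2, 5).
R's commitment gain: 6 − 2 = 4.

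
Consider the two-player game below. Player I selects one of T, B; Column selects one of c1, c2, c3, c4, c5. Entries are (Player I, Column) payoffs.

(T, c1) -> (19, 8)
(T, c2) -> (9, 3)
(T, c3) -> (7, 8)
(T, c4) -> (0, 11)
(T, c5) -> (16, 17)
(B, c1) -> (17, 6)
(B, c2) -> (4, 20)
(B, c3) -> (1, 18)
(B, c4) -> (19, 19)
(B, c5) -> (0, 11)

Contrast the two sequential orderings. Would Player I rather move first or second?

second

If Player I leads: Column's best replies are T→c5, B→c2; Player I's induced payoffs 16, 4; outcome (T, c5), payoffs (16, 17).
If Column leads: Player I's best replies are c1→T, c2→T, c3→T, c4→B, c5→T; Column's induced payoffs 8, 3, 8, 19, 17; outcome (B, c4), payoffs (19, 19).
Player I gets 16 moving first and 19 moving second, so Player I prefers to move second.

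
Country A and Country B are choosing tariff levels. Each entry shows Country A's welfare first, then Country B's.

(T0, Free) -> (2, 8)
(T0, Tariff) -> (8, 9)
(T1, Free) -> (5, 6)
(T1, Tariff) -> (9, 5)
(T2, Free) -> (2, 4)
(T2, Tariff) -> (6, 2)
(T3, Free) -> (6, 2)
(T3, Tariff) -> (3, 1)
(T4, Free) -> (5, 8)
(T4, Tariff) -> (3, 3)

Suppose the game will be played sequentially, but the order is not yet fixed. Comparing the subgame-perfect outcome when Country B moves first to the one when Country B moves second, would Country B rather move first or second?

second

If Country A leads: Country B's best replies are T0→Tariff, T1→Free, T2→Free, T3→Free, T4→Free; Country A's induced payoffs 8, 5, 2, 6, 5; outcome (T0, Tariff), payoffs (8, 9).
If Country B leads: Country A's best replies are Free→T3, Tariff→T1; Country B's induced payoffs 2, 5; outcome (T1, Tariff), payoffs (9, 5).
Country B gets 5 moving first and 9 moving second, so Country B prefers to move second.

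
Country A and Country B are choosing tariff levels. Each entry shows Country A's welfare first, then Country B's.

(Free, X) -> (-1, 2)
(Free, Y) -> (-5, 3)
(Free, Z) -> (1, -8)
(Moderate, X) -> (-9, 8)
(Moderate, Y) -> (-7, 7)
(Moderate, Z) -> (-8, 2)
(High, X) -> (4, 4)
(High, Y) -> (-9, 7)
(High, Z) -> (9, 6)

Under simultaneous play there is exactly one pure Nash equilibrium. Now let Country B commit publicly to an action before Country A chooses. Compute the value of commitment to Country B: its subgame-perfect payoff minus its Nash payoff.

3

Solve by backward induction (Country B leads).
- X: BR = High, leader payoff 4.
- Y: BR = Free, leader payoff 3.
- Z: BR = High, leader payoff 6.
Country B's induced payoffs are 4, 3, 6, so Country B commits to Z. Subgame-perfect outcome: (High, Z) with payoffs (9, 6).
Under simultaneous play:
Country A's best replies: X→High; Y→Free; Z→High.
Country B's best replies: Free→Y; Moderate→X; High→Y.
Only (Free, Y) has each player best-responding; Nash payoffs (-5, 3).
Country B's commitment gain: 6 − 3 = 3.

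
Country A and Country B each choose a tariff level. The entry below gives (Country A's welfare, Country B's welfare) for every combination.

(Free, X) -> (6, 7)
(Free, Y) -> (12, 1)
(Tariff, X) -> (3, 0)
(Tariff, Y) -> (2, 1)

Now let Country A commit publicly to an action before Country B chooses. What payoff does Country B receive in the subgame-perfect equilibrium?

Work backward from Country B's decision.
- Free: BR = X, leader payoff 6.
- Tariff: BR = Y, leader payoff 2.
Maximizing over 6, 2, Country A chooses Free. Subgame-perfect outcome: (Free, X) with payoffs (6, 7).

7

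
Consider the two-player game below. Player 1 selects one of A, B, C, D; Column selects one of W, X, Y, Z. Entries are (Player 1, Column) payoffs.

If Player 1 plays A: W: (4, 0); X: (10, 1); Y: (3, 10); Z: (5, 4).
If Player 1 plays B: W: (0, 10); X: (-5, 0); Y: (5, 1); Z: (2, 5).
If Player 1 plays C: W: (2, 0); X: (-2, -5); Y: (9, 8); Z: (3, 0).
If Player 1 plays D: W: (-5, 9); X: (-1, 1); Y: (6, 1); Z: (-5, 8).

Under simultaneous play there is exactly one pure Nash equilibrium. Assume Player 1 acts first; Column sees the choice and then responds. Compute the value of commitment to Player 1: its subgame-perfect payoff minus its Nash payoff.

Solve by backward induction (Player 1 leads).
- A: Column compares 0, 1, 10, 4 and picks Y; Player 1 would get 3.
- B: Column compares 10, 0, 1, 5 and picks W; Player 1 would get 0.
- C: Column compares 0, -5, 8, 0 and picks Y; Player 1 would get 9.
- D: Column compares 9, 1, 1, 8 and picks W; Player 1 would get -5.
Player 1's induced payoffs are 3, 0, 9, -5, so Player 1 commits to C. Subgame-perfect outcome: (C, Y) with payoffs (9, 8).
Under simultaneous play:
Player 1's best replies: W→A; X→A; Y→C; Z→A.
Column's best replies: A→Y; B→W; C→Y; D→W.
Only (C, Y) has each player best-responding; Nash payoffs (9, 8).
Player 1's commitment gain: 9 − 9 = 0.

0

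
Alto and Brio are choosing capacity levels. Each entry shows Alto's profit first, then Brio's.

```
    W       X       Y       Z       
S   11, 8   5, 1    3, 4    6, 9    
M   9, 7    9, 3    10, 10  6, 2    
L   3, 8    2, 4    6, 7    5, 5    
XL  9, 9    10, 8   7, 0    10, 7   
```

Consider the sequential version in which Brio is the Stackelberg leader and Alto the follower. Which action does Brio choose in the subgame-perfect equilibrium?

Y

Alto best-responds to each possible Brio move:
- W: BR = S, leader payoff 8.
- X: BR = XL, leader payoff 8.
- Y: BR = M, leader payoff 10.
- Z: BR = XL, leader payoff 7.
Among 8, 8, 10, 7, the best is 10 at Y. Subgame-perfect outcome: (M, Y) with payoffs (10, 10).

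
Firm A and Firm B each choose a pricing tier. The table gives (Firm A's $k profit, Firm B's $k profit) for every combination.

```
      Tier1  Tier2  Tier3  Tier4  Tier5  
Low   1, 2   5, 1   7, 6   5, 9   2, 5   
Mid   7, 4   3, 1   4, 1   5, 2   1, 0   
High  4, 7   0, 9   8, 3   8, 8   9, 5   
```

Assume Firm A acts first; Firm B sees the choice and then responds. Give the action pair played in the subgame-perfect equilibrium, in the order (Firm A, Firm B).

Work backward from Firm B's decision.
- Low → Firm B plays Tier4 (best of 2, 1, 6, 9, 5); Firm A gets 5.
- Mid → Firm B plays Tier1 (best of 4, 1, 1, 2, 0); Firm A gets 7.
- High → Firm B plays Tier2 (best of 7, 9, 3, 8, 5); Firm A gets 0.
Among 5, 7, 0, the best is 7 at Mid. Subgame-perfect outcome: (Mid, Tier1) with payoffs (7, 4).

(Mid, Tier1)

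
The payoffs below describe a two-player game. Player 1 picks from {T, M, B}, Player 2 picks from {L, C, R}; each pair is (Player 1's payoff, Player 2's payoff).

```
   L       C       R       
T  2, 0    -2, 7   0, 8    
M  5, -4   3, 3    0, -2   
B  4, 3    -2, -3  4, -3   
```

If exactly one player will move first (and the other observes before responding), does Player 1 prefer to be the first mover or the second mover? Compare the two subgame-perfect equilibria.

If Player 1 leads: Player 2's best replies are T→R, M→C, B→L; Player 1's induced payoffs 0, 3, 4; outcome (B, L), payoffs (4, 3).
If Player 2 leads: Player 1's best replies are L→M, C→M, R→B; Player 2's induced payoffs -4, 3, -3; outcome (M, C), payoffs (3, 3).
Player 1 gets 4 moving first and 3 moving second, so Player 1 prefers to move first.

first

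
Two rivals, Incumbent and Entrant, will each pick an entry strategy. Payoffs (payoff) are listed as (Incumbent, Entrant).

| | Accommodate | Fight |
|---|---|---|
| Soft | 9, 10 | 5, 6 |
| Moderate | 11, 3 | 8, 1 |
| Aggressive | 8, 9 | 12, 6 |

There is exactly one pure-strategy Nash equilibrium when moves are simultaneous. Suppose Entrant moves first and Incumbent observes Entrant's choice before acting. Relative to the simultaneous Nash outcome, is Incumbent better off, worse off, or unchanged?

Solve by backward induction (Entrant leads).
- Accommodate: BR = Moderate, leader payoff 3.
- Fight: BR = Aggressive, leader payoff 6.
Entrant's induced payoffs are 3, 6, so Entrant commits to Fight. Subgame-perfect outcome: (Aggressive, Fight) with payoffs (12, 6).
Under simultaneous play:
Incumbent's best replies: Accommodate→Moderate; Fight→Aggressive.
Entrant's best replies: Soft→Accommodate; Moderate→Accommodate; Aggressive→Accommodate.
Only (Moderate, Accommodate) has each player best-responding; Nash payoffs (11, 3).
Incumbent earns 12 sequentially versus 11 at the Nash outcome: better off.

better off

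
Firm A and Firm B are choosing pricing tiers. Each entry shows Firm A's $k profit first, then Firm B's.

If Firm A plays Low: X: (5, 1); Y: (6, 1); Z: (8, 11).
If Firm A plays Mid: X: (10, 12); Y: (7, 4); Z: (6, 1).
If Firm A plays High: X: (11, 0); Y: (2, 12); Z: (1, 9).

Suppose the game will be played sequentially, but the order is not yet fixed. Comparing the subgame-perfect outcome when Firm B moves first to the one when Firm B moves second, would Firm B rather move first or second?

second

If Firm A leads: Firm B's best replies are Low→Z, Mid→X, High→Y; Firm A's induced payoffs 8, 10, 2; outcome (Mid, X), payoffs (10, 12).
If Firm B leads: Firm A's best replies are X→High, Y→Mid, Z→Low; Firm B's induced payoffs 0, 4, 11; outcome (Low, Z), payoffs (8, 11).
Firm B gets 11 moving first and 12 moving second, so Firm B prefers to move second.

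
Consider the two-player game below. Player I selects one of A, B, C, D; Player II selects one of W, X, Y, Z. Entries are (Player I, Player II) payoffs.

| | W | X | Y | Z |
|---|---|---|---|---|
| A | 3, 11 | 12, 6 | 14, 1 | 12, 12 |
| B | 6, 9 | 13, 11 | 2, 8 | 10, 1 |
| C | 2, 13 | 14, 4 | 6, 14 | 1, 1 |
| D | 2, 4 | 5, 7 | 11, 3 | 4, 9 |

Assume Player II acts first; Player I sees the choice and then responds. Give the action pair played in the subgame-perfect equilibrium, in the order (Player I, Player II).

Work backward from Player I's decision.
- W: Player I compares 3, 6, 2, 2 and picks B; Player II would get 9.
- X: Player I compares 12, 13, 14, 5 and picks C; Player II would get 4.
- Y: Player I compares 14, 2, 6, 11 and picks A; Player II would get 1.
- Z: Player I compares 12, 10, 1, 4 and picks A; Player II would get 12.
Player II's induced payoffs are 9, 4, 1, 12, so Player II commits to Z. Subgame-perfect outcome: (A, Z) with payoffs (12, 12).

(A, Z)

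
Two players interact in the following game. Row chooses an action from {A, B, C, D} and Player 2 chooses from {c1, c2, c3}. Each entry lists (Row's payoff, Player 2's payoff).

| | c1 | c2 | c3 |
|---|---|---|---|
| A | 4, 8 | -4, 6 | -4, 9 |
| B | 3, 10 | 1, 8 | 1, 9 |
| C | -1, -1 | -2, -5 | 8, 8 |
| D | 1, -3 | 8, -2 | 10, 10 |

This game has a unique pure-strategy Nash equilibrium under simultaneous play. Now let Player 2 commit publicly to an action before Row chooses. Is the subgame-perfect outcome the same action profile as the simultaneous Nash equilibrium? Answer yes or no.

Solve by backward induction (Player 2 leads).
- c1 → Row plays A (best of 4, 3, -1, 1); Player 2 gets 8.
- c2 → Row plays D (best of -4, 1, -2, 8); Player 2 gets -2.
- c3 → Row plays D (best of -4, 1, 8, 10); Player 2 gets 10.
Player 2's induced payoffs are 8, -2, 10, so Player 2 commits to c3. Subgame-perfect outcome: (D, c3) with payoffs (10, 10).
For the simultaneous game, intersect best replies.
Row's best replies: c1→A; c2→D; c3→D.
Player 2's best replies: A→c3; B→c1; C→c3; D→c3.
Only (D, c3) has each player best-responding; Nash payoffs (10, 10).
Sequential outcome (D, c3) coincides with the Nash profile (D, c3).

yes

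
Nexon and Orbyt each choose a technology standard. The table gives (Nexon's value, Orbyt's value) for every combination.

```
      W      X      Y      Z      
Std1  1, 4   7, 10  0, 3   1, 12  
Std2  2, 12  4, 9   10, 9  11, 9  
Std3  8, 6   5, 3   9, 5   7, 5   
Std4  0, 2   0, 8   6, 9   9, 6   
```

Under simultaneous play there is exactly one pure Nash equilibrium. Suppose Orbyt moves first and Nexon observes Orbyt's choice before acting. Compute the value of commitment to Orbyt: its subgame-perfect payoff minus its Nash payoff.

4

Work backward from Nexon's decision.
- W: Nexon compares 1, 2, 8, 0 and picks Std3; Orbyt would get 6.
- X: Nexon compares 7, 4, 5, 0 and picks Std1; Orbyt would get 10.
- Y: Nexon compares 0, 10, 9, 6 and picks Std2; Orbyt would get 9.
- Z: Nexon compares 1, 11, 7, 9 and picks Std2; Orbyt would get 9.
Orbyt's induced payoffs are 6, 10, 9, 9, so Orbyt commits to X. Subgame-perfect outcome: (Std1, X) with payoffs (7, 10).
Now find the simultaneous Nash equilibrium.
Nexon's best replies: W→Std3; X→Std1; Y→Std2; Z→Std2.
Orbyt's best replies: Std1→Z; Std2→W; Std3→W; Std4→Y.
The unique mutual best reply is (Std3, W), giving (8, 6).
Orbyt's commitment gain: 10 − 6 = 4.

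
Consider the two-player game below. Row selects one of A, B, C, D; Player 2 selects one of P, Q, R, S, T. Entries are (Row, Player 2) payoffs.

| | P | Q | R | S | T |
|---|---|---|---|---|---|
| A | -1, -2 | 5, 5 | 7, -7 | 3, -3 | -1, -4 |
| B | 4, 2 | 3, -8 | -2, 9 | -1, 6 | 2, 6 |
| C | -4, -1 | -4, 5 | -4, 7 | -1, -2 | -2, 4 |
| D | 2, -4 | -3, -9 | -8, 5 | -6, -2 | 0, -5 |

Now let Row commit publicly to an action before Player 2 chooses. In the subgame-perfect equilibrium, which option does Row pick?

Solve by backward induction (Row leads).
- A → Player 2 plays Q (best of -2, 5, -7, -3, -4); Row gets 5.
- B → Player 2 plays R (best of 2, -8, 9, 6, 6); Row gets -2.
- C → Player 2 plays R (best of -1, 5, 7, -2, 4); Row gets -4.
- D → Player 2 plays R (best of -4, -9, 5, -2, -5); Row gets -8.
Row's induced payoffs are 5, -2, -4, -8, so Row commits to A. Subgame-perfect outcome: (A, Q) with payoffs (5, 5).

A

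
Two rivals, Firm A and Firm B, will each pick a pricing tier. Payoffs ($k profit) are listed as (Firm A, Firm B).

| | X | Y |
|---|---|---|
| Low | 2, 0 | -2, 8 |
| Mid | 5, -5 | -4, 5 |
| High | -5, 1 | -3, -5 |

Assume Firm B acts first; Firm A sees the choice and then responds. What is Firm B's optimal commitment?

Y

Solve by backward induction (Firm B leads).
- X: BR = Mid, leader payoff -5.
- Y: BR = Low, leader payoff 8.
Firm B's induced payoffs are -5, 8, so Firm B commits to Y. Subgame-perfect outcome: (Low, Y) with payoffs (-2, 8).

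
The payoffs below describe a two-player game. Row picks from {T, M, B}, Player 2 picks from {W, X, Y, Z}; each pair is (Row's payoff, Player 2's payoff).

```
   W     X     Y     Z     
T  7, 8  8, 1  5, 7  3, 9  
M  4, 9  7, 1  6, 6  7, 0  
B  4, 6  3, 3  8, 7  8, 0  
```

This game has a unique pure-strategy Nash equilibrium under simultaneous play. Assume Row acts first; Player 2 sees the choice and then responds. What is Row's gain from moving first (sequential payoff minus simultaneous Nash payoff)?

Work backward from Player 2's decision.
- T: BR = Z, leader payoff 3.
- M: BR = W, leader payoff 4.
- B: BR = Y, leader payoff 8.
Row's induced payoffs are 3, 4, 8, so Row commits to B. Subgame-perfect outcome: (B, Y) with payoffs (8, 7).
Now find the simultaneous Nash equilibrium.
Row's best replies: W→T; X→T; Y→B; Z→B.
Player 2's best replies: T→Z; M→W; B→Y.
The unique mutual best reply is (B, Y), giving (8, 7).
Row's commitment gain: 8 − 8 = 0.

0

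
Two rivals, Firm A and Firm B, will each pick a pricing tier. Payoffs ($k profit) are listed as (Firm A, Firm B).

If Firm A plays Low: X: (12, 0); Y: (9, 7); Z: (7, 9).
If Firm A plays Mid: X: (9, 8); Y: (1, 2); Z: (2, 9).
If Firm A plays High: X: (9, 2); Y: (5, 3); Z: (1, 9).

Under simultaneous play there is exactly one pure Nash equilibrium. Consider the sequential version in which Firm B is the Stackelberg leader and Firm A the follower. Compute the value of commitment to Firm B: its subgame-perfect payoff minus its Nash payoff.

0

Firm A best-responds to each possible Firm B move:
- X → Firm A plays Low (best of 12, 9, 9); Firm B gets 0.
- Y → Firm A plays Low (best of 9, 1, 5); Firm B gets 7.
- Z → Firm A plays Low (best of 7, 2, 1); Firm B gets 9.
Among 0, 7, 9, the best is 9 at Z. Subgame-perfect outcome: (Low, Z) with payoffs (7, 9).
For the simultaneous game, intersect best replies.
Firm A's best replies: X→Low; Y→Low; Z→Low.
Firm B's best replies: Low→Z; Mid→Z; High→Z.
Only (Low, Z) has each player best-responding; Nash payoffs (7, 9).
Firm B's commitment gain: 9 − 9 = 0.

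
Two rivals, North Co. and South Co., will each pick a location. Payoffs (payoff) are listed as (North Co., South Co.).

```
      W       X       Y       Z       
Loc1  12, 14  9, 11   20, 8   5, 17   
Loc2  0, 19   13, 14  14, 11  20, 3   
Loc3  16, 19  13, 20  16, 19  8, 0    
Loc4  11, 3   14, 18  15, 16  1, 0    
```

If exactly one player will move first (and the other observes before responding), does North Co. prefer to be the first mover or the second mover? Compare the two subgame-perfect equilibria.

second

If North Co. leads: South Co.'s best replies are Loc1→Z, Loc2→W, Loc3→X, Loc4→X; North Co.'s induced payoffs 5, 0, 13, 14; outcome (Loc4, X), payoffs (14, 18).
If South Co. leads: North Co.'s best replies are W→Loc3, X→Loc4, Y→Loc1, Z→Loc2; South Co.'s induced payoffs 19, 18, 8, 3; outcome (Loc3, W), payoffs (16, 19).
North Co. gets 14 moving first and 16 moving second, so North Co. prefers to move second.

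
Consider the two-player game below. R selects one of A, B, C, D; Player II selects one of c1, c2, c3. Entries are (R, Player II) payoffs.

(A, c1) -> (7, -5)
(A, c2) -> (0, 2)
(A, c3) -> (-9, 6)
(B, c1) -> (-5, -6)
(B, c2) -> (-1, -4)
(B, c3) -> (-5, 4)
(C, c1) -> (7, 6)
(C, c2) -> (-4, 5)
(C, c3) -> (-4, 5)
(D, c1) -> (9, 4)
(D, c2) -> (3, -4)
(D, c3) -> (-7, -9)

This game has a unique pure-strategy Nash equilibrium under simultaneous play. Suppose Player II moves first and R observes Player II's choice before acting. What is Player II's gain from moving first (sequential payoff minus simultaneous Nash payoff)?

1

Backward induction with Player II moving first.
- c1: R compares 7, -5, 7, 9 and picks D; Player II would get 4.
- c2: R compares 0, -1, -4, 3 and picks D; Player II would get -4.
- c3: R compares -9, -5, -4, -7 and picks C; Player II would get 5.
Maximizing over 4, -4, 5, Player II chooses c3. Subgame-perfect outcome: (C, c3) with payoffs (-4, 5).
Now find the simultaneous Nash equilibrium.
R's best replies: c1→D; c2→D; c3→C.
Player II's best replies: A→c3; B→c3; C→c1; D→c1.
Only (D, c1) has each player best-responding; Nash payoffs (9, 4).
Player II's commitment gain: 5 − 4 = 1.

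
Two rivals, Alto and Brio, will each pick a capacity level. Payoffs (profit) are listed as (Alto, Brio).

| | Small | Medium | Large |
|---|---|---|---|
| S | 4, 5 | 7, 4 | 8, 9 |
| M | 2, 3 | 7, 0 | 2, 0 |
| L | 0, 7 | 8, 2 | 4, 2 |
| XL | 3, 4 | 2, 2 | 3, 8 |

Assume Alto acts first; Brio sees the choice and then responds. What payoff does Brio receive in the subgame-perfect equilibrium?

9

Brio best-responds to each possible Alto move:
- S → Brio plays Large (best of 5, 4, 9); Alto gets 8.
- M → Brio plays Small (best of 3, 0, 0); Alto gets 2.
- L → Brio plays Small (best of 7, 2, 2); Alto gets 0.
- XL → Brio plays Large (best of 4, 2, 8); Alto gets 3.
Among 8, 2, 0, 3, the best is 8 at S. Subgame-perfect outcome: (S, Large) with payoffs (8, 9).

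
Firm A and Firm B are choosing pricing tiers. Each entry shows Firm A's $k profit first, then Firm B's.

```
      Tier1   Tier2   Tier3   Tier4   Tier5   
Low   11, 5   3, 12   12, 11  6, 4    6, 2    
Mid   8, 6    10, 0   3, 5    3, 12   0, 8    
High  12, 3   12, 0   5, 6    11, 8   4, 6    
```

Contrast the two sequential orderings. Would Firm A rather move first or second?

second

If Firm A leads: Firm B's best replies are Low→Tier2, Mid→Tier4, High→Tier4; Firm A's induced payoffs 3, 3, 11; outcome (High, Tier4), payoffs (11, 8).
If Firm B leads: Firm A's best replies are Tier1→High, Tier2→High, Tier3→Low, Tier4→High, Tier5→Low; Firm B's induced payoffs 3, 0, 11, 8, 2; outcome (Low, Tier3), payoffs (12, 11).
Firm A gets 11 moving first and 12 moving second, so Firm A prefers to move second.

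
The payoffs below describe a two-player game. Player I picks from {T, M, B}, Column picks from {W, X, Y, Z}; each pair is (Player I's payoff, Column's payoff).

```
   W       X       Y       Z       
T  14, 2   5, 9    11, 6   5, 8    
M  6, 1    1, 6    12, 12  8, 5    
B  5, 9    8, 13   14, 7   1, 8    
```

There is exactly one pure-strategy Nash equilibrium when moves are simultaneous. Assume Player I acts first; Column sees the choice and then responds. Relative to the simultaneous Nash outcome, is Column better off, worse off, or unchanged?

worse off

Work backward from Column's decision.
- T → Column plays X (best of 2, 9, 6, 8); Player I gets 5.
- M → Column plays Y (best of 1, 6, 12, 5); Player I gets 12.
- B → Column plays X (best of 9, 13, 7, 8); Player I gets 8.
Player I's induced payoffs are 5, 12, 8, so Player I commits to M. Subgame-perfect outcome: (M, Y) with payoffs (12, 12).
For the simultaneous game, intersect best replies.
Player I's best replies: W→T; X→B; Y→B; Z→M.
Column's best replies: T→X; M→Y; B→X.
Only (B, X) has each player best-responding; Nash payoffs (8, 13).
Column earns 12 sequentially versus 13 at the Nash outcome: worse off.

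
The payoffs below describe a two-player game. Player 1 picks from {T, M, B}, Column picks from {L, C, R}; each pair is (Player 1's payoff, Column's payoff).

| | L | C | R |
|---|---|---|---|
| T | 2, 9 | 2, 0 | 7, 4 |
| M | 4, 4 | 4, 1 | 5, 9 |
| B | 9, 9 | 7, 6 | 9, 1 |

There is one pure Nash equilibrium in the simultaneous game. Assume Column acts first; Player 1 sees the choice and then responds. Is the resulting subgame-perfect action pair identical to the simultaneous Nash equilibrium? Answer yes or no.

Solve by backward induction (Column leads).
- L: Player 1 compares 2, 4, 9 and picks B; Column would get 9.
- C: Player 1 compares 2, 4, 7 and picks B; Column would get 6.
- R: Player 1 compares 7, 5, 9 and picks B; Column would get 1.
Column's induced payoffs are 9, 6, 1, so Column commits to L. Subgame-perfect outcome: (B, L) with payoffs (9, 9).
Under simultaneous play:
Player 1's best replies: L→B; C→B; R→B.
Column's best replies: T→L; M→R; B→L.
Only (B, L) has each player best-responding; Nash payoffs (9, 9).
Sequential outcome (B, L) coincides with the Nash profile (B, L).

yes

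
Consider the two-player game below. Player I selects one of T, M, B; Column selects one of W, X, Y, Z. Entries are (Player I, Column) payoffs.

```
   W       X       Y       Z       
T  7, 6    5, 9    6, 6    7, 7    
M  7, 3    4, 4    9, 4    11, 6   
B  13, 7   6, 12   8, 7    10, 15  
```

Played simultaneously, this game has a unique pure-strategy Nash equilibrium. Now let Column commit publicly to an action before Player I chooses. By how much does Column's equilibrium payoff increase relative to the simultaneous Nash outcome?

Player I best-responds to each possible Column move:
- W: Player I compares 7, 7, 13 and picks B; Column would get 7.
- X: Player I compares 5, 4, 6 and picks B; Column would get 12.
- Y: Player I compares 6, 9, 8 and picks M; Column would get 4.
- Z: Player I compares 7, 11, 10 and picks M; Column would get 6.
Column's induced payoffs are 7, 12, 4, 6, so Column commits to X. Subgame-perfect outcome: (B, X) with payoffs (6, 12).
Now find the simultaneous Nash equilibrium.
Player I's best replies: W→B; X→B; Y→M; Z→M.
Column's best replies: T→X; M→Z; B→Z.
Only (M, Z) has each player best-responding; Nash payoffs (11, 6).
Column's commitment gain: 12 − 6 = 6.

6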